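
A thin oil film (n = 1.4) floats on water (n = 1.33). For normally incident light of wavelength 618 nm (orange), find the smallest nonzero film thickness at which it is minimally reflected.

Ray reflecting at the top interface goes from n = 1.0 toward n = 1.4: a half-wave phase shift.
Bottom surface (1.4 → 1.33): reflection off a lower-index medium gives no phase shift.
Net: one phase inversion between the two reflected rays.
With one net inversion, destructive interference in reflection requires 2 n t = m λ.
Minimum nonzero at m = 1: t = λ / (2 n) = 618 / (2 × 1.4) = 221 nm.

221 nm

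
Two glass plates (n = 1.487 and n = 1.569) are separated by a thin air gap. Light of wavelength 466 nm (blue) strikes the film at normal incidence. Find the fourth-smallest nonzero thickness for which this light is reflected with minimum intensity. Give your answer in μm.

Ray reflecting at the top interface goes from n = 1.487 toward n = 1.0: no phase shift.
Bottom surface (1.0 → 1.569): reflection off a higher-index medium gives a half-wave phase shift.
Net: one phase inversion between the two reflected rays.
With one net inversion, destructive interference in reflection requires 2 n t = m λ.
The fourth-smallest nonzero thickness corresponds to m = 4: t = m λ / (2 n) = 4.00 × 466 / (2 × 1.0) = 932 nm.

0.932 μm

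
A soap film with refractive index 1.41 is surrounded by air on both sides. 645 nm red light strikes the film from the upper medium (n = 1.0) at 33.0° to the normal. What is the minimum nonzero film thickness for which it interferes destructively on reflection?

Ray reflecting at the top interface goes from n = 1.0 toward n = 1.41: a half-wave phase shift.
Ray reflecting at the bottom interface goes from n = 1.41 toward n = 1.0: no phase shift.
Exactly one π shift → a net half-wave offset.
For weak reflection here: 2 n t cos θ_r = m λ.
Snell's law: 1.0 sin 33.0° = 1.41 sin θ_r → sin θ_r = 0.386, cos θ_r = 0.922.
Minimum nonzero at m = 1: t = λ / (2 n cos θ_r) = 645 / (2 × 1.41 × 0.922) = 248 nm.

248 nm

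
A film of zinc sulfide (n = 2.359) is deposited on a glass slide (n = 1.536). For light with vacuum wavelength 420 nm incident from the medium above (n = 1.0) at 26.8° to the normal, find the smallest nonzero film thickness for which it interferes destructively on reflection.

At the upper boundary (n = 1.0 to n = 2.359) the reflected ray undergoes a half-wave phase shift.
Bottom surface (2.359 → 1.536): reflection off a lower-index medium gives no phase shift.
Net: one phase inversion between the two reflected rays.
For minimum reflection here: 2 n t cos θ_r = m λ.
Snell's law: 1.0 sin 26.8° = 2.359 sin θ_r → sin θ_r = 0.191, cos θ_r = 0.982.
Minimum nonzero at m = 1: t = λ / (2 n cos θ_r) = 420 / (2 × 2.359 × 0.982) = 90.7 nm.

90.7 nm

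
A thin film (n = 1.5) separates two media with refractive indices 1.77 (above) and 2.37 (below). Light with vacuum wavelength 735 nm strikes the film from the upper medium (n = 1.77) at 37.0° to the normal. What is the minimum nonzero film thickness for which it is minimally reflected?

348 nm

At the upper boundary (n = 1.77 to n = 1.5) the reflected ray undergoes no phase shift.
Ray reflecting at the bottom interface goes from n = 1.5 toward n = 2.37: a half-wave phase shift.
Exactly one π shift → a net half-wave offset.
With one net inversion, destructive interference in reflection requires 2 n t cos θ_r = m λ.
Snell's law: 1.77 sin 37.0° = 1.5 sin θ_r → sin θ_r = 0.710, cos θ_r = 0.704.
Minimum nonzero at m = 1: t = λ / (2 n cos θ_r) = 735 / (2 × 1.5 × 0.704) = 348 nm.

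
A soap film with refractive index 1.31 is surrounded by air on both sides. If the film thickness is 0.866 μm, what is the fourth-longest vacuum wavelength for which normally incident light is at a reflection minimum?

567 nm

Top surface (1.0 → 1.31): reflection off a higher-index medium gives a half-wave phase shift.
Ray reflecting at the bottom interface goes from n = 1.31 toward n = 1.0: no phase shift.
Net: one phase inversion between the two reflected rays.
For minimum reflection here: 2 n t = m λ.
λ = 2 n t / m. The fourth-longest wavelength is m = 4: λ = 2 × 1.31 × 866 / 4.00 = 567 nm.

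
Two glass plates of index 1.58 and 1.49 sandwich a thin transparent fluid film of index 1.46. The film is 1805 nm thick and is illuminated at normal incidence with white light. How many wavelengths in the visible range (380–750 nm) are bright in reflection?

7

Top surface (1.58 → 1.46): reflection off a lower-index medium gives no phase shift.
At the lower boundary (n = 1.46 to n = 1.49) the reflected ray undergoes a half-wave phase shift.
Exactly one π shift → a net half-wave offset.
With one net inversion, constructive interference in reflection requires 2 n t = (m + ½) λ.
λ = 2 n t / (m + ½) = 5271 / (m + ½) nm.
m=6: 811 nm (IR); m=7: 703 nm (visible); m=8: 620 nm (visible); m=9: 555 nm (visible); m=10: 502 nm (visible); m=11: 458 nm (visible); m=12: 422 nm (visible); m=13: 390 nm (visible); m=14: 363 nm (UV).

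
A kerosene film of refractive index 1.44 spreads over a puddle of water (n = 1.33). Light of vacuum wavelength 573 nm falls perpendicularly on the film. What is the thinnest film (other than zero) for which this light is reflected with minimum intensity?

Ray reflecting at the top interface goes from n = 1.0 toward n = 1.44: a half-wave phase shift.
Bottom surface (1.44 → 1.33): reflection off a lower-index medium gives no phase shift.
The two reflections differ by half a wavelength.
For weak reflection here: 2 n t = m λ.
Minimum nonzero at m = 1: t = λ / (2 n) = 573 / (2 × 1.44) = 199 nm.

199 nm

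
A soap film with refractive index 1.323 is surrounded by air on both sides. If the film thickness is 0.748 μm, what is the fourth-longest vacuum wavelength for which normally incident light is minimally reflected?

495 nm

At the upper boundary (n = 1.0 to n = 1.323) the reflected ray undergoes a half-wave phase shift.
At the lower boundary (n = 1.323 to n = 1.0) the reflected ray undergoes no phase shift.
Net: one phase inversion between the two reflected rays.
For dark reflection here: 2 n t = m λ.
λ = 2 n t / m. The fourth-longest wavelength is m = 4: λ = 2 × 1.323 × 748 / 4.00 = 495 nm.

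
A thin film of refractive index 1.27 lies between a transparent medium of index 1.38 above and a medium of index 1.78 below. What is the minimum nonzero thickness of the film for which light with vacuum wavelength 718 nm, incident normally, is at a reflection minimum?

Top surface (1.38 → 1.27): reflection off a lower-index medium gives no phase shift.
Bottom surface (1.27 → 1.78): reflection off a higher-index medium gives a half-wave phase shift.
Exactly one π shift → a net half-wave offset.
With one net inversion, destructive interference in reflection requires 2 n t = m λ.
Minimum nonzero at m = 1: t = λ / (2 n) = 718 / (2 × 1.27) = 283 nm.

283 nm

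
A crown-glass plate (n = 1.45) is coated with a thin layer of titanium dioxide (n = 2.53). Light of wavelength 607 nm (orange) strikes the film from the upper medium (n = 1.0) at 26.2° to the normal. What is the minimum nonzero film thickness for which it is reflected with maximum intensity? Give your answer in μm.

0.0609 μm

Ray reflecting at the top interface goes from n = 1.0 toward n = 2.53: a half-wave phase shift.
Bottom surface (2.53 → 1.45): reflection off a lower-index medium gives no phase shift.
Net: one phase inversion between the two reflected rays.
With one net inversion, constructive interference in reflection requires 2 n t cos θ_r = (m + ½) λ.
Snell's law: 1.0 sin 26.2° = 2.53 sin θ_r → sin θ_r = 0.175, cos θ_r = 0.985.
Minimum at m = 0: t = λ / (4 n cos θ_r) = 607 / (4 × 2.53 × 0.985) = 60.9 nm.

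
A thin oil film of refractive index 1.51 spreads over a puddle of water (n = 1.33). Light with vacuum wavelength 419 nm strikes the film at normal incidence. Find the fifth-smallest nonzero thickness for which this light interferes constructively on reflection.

624 nm

Ray reflecting at the top interface goes from n = 1.0 toward n = 1.51: a half-wave phase shift.
Bottom surface (1.51 → 1.33): reflection off a lower-index medium gives no phase shift.
The two reflections differ by half a wavelength.
So the condition for constructive reflection is 2 n t = (m + ½) λ.
The fifth-smallest nonzero thickness corresponds to m = 4: t = (m + ½) λ / (2 n) = 4.50 × 419 / (2 × 1.51) = 624 nm.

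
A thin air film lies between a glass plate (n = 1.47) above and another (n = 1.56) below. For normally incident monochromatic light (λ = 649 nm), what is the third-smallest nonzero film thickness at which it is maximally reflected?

At the upper boundary (n = 1.47 to n = 1.0) the reflected ray undergoes no phase shift.
Bottom surface (1.0 → 1.56): reflection off a higher-index medium gives a half-wave phase shift.
Net: one phase inversion between the two reflected rays.
With one net inversion, constructive interference in reflection requires 2 n t = (m + ½) λ.
The third-smallest nonzero thickness corresponds to m = 2: t = (m + ½) λ / (2 n) = 2.50 × 649 / (2 × 1.0) = 811 nm.

811 nm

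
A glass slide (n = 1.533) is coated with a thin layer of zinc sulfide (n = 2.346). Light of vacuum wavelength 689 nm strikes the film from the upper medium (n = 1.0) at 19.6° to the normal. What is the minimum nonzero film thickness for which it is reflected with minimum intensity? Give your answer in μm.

0.148 μm

At the upper boundary (n = 1.0 to n = 2.346) the reflected ray undergoes a half-wave phase shift.
At the lower boundary (n = 2.346 to n = 1.533) the reflected ray undergoes no phase shift.
The two reflections differ by half a wavelength.
So the condition for destructive reflection is 2 n t cos θ_r = m λ.
Snell's law: 1.0 sin 19.6° = 2.346 sin θ_r → sin θ_r = 0.143, cos θ_r = 0.990.
Minimum nonzero at m = 1: t = λ / (2 n cos θ_r) = 689 / (2 × 2.346 × 0.990) = 148 nm.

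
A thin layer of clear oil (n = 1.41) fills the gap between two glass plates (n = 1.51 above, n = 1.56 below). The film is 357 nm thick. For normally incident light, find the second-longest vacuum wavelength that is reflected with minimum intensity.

503 nm

At the upper boundary (n = 1.51 to n = 1.41) the reflected ray undergoes no phase shift.
At the lower boundary (n = 1.41 to n = 1.56) the reflected ray undergoes a half-wave phase shift.
The two reflections differ by half a wavelength.
With one net inversion, destructive interference in reflection requires 2 n t = m λ.
λ = 2 n t / m. The second-longest wavelength is m = 2: λ = 2 × 1.41 × 357 / 2.00 = 503 nm.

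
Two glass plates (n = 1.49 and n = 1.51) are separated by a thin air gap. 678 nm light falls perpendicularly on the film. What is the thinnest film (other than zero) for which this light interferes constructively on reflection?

Ray reflecting at the top interface goes from n = 1.49 toward n = 1.0: no phase shift.
Bottom surface (1.0 → 1.51): reflection off a higher-index medium gives a half-wave phase shift.
Exactly one π shift → a net half-wave offset.
So the condition for constructive reflection is 2 n t = (m + ½) λ.
Minimum at m = 0: t = λ / (4 n) = 678 / (4 × 1.0) = 170 nm.

170 nm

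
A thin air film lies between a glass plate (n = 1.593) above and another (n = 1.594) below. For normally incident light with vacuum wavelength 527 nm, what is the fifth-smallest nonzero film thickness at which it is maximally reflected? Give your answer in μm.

Ray reflecting at the top interface goes from n = 1.593 toward n = 1.0: no phase shift.
Ray reflecting at the bottom interface goes from n = 1.0 toward n = 1.594: a half-wave phase shift.
Net: one phase inversion between the two reflected rays.
With one net inversion, constructive interference in reflection requires 2 n t = (m + ½) λ.
The fifth-smallest nonzero thickness corresponds to m = 4: t = (m + ½) λ / (2 n) = 4.50 × 527 / (2 × 1.0) = 1186 nm.

1.19 μm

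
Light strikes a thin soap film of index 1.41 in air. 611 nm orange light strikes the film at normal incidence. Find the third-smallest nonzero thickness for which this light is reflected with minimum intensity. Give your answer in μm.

Top surface (1.0 → 1.41): reflection off a higher-index medium gives a half-wave phase shift.
Bottom surface (1.41 → 1.0): reflection off a lower-index medium gives no phase shift.
The two reflections differ by half a wavelength.
So the condition for destructive reflection is 2 n t = m λ.
The third-smallest nonzero thickness corresponds to m = 3: t = m λ / (2 n) = 3.00 × 611 / (2 × 1.41) = 650 nm.

0.650 μm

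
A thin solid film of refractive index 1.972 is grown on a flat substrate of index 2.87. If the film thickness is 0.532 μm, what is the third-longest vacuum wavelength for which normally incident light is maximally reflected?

699 nm

Ray reflecting at the top interface goes from n = 1.0 toward n = 1.972: a half-wave phase shift.
At the lower boundary (n = 1.972 to n = 2.87) the reflected ray undergoes a half-wave phase shift.
Net: no relative phase inversion (both shifts match).
With no net inversion, constructive interference in reflection requires 2 n t = m λ.
λ = 2 n t / m. The third-longest wavelength is m = 3: λ = 2 × 1.972 × 532 / 3.00 = 699 nm.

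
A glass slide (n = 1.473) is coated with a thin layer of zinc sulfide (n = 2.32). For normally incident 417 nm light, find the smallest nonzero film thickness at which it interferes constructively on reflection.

At the upper boundary (n = 1.0 to n = 2.32) the reflected ray undergoes a half-wave phase shift.
Bottom surface (2.32 → 1.473): reflection off a lower-index medium gives no phase shift.
The two reflections differ by half a wavelength.
With one net inversion, constructive interference in reflection requires 2 n t = (m + ½) λ.
Minimum at m = 0: t = λ / (4 n) = 417 / (4 × 2.32) = 44.9 nm.

44.9 nm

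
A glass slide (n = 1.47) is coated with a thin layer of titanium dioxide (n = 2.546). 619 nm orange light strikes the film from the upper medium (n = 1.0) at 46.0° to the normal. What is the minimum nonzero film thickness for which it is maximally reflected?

Top surface (1.0 → 2.546): reflection off a higher-index medium gives a half-wave phase shift.
Bottom surface (2.546 → 1.47): reflection off a lower-index medium gives no phase shift.
The two reflections differ by half a wavelength.
For strong reflection here: 2 n t cos θ_r = (m + ½) λ.
Snell's law: 1.0 sin 46.0° = 2.546 sin θ_r → sin θ_r = 0.283, cos θ_r = 0.959.
Minimum at m = 0: t = λ / (4 n cos θ_r) = 619 / (4 × 2.546 × 0.959) = 63.4 nm.

63.4 nm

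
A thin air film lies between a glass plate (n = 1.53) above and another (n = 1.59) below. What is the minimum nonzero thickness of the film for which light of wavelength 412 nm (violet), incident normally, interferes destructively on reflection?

206 nm

At the upper boundary (n = 1.53 to n = 1.0) the reflected ray undergoes no phase shift.
Bottom surface (1.0 → 1.59): reflection off a higher-index medium gives a half-wave phase shift.
Net: one phase inversion between the two reflected rays.
So the condition for destructive reflection is 2 n t = m λ.
Minimum nonzero at m = 1: t = λ / (2 n) = 412 / (2 × 1.0) = 206 nm.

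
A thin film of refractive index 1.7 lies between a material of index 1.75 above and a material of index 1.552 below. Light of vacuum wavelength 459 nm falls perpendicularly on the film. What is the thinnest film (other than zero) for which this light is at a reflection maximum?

At the upper boundary (n = 1.75 to n = 1.7) the reflected ray undergoes no phase shift.
Bottom surface (1.7 → 1.552): reflection off a lower-index medium gives no phase shift.
The two reflections carry the same phase change, so no net offset.
So the condition for constructive reflection is 2 n t = m λ.
Minimum nonzero at m = 1: t = λ / (2 n) = 459 / (2 × 1.7) = 135 nm.

135 nm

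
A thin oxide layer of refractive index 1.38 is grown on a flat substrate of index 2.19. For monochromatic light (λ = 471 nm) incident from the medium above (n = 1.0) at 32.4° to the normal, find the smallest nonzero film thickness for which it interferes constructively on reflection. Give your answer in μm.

Ray reflecting at the top interface goes from n = 1.0 toward n = 1.38: a half-wave phase shift.
Ray reflecting at the bottom interface goes from n = 1.38 toward n = 2.19: a half-wave phase shift.
Zero or two π shifts → no net half-wave offset.
With no net inversion, constructive interference in reflection requires 2 n t cos θ_r = m λ.
Snell's law: 1.0 sin 32.4° = 1.38 sin θ_r → sin θ_r = 0.388, cos θ_r = 0.922.
Minimum nonzero at m = 1: t = λ / (2 n cos θ_r) = 471 / (2 × 1.38 × 0.922) = 185 nm.

0.185 μm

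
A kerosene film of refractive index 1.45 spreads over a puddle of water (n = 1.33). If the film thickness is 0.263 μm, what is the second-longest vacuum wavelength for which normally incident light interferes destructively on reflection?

Ray reflecting at the top interface goes from n = 1.0 toward n = 1.45: a half-wave phase shift.
Bottom surface (1.45 → 1.33): reflection off a lower-index medium gives no phase shift.
Net: one phase inversion between the two reflected rays.
For dark reflection here: 2 n t = m λ.
λ = 2 n t / m. The second-longest wavelength is m = 2: λ = 2 × 1.45 × 263 / 2.00 = 381 nm.

381 nm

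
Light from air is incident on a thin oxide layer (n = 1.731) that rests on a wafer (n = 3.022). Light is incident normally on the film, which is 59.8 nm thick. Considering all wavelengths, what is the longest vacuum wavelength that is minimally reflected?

414 nm

Top surface (1.0 → 1.731): reflection off a higher-index medium gives a half-wave phase shift.
Ray reflecting at the bottom interface goes from n = 1.731 toward n = 3.022: a half-wave phase shift.
The two reflections carry the same phase change, so no net offset.
So the condition for destructive reflection is 2 n t = (m + ½) λ.
λ = 2 n t / (m + ½). The longest wavelength is m = 0: λ = 2 × 1.731 × 59.8 / 0.500 = 414 nm.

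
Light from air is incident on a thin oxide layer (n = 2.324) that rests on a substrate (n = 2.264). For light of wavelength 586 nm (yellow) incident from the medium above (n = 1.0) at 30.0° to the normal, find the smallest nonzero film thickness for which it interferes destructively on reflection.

At the upper boundary (n = 1.0 to n = 2.324) the reflected ray undergoes a half-wave phase shift.
At the lower boundary (n = 2.324 to n = 2.264) the reflected ray undergoes no phase shift.
Exactly one π shift → a net half-wave offset.
With one net inversion, destructive interference in reflection requires 2 n t cos θ_r = m λ.
Snell's law: 1.0 sin 30.0° = 2.324 sin θ_r → sin θ_r = 0.215, cos θ_r = 0.977.
Minimum nonzero at m = 1: t = λ / (2 n cos θ_r) = 586 / (2 × 2.324 × 0.977) = 129 nm.

129 nm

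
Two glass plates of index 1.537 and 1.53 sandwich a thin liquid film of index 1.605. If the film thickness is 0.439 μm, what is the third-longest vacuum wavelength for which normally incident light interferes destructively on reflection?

Top surface (1.537 → 1.605): reflection off a higher-index medium gives a half-wave phase shift.
Bottom surface (1.605 → 1.53): reflection off a lower-index medium gives no phase shift.
Exactly one π shift → a net half-wave offset.
So the condition for destructive reflection is 2 n t = m λ.
λ = 2 n t / m. The third-longest wavelength is m = 3: λ = 2 × 1.605 × 439 / 3.00 = 470 nm.

470 nm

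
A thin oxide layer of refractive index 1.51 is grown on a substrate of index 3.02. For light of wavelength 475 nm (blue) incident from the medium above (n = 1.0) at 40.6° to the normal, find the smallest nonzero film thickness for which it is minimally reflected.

Top surface (1.0 → 1.51): reflection off a higher-index medium gives a half-wave phase shift.
At the lower boundary (n = 1.51 to n = 3.02) the reflected ray undergoes a half-wave phase shift.
Zero or two π shifts → no net half-wave offset.
For weak reflection here: 2 n t cos θ_r = (m + ½) λ.
Snell's law: 1.0 sin 40.6° = 1.51 sin θ_r → sin θ_r = 0.431, cos θ_r = 0.902.
Minimum at m = 0: t = λ / (4 n cos θ_r) = 475 / (4 × 1.51 × 0.902) = 87.2 nm.

87.2 nm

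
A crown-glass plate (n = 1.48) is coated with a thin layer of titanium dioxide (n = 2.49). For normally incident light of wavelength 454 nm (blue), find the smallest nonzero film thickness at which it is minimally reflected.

At the upper boundary (n = 1.0 to n = 2.49) the reflected ray undergoes a half-wave phase shift.
At the lower boundary (n = 2.49 to n = 1.48) the reflected ray undergoes no phase shift.
Net: one phase inversion between the two reflected rays.
So the condition for destructive reflection is 2 n t = m λ.
Minimum nonzero at m = 1: t = λ / (2 n) = 454 / (2 × 2.49) = 91.2 nm.

91.2 nm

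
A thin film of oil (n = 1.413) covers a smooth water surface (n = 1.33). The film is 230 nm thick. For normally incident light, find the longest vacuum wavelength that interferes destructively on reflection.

650 nm

At the upper boundary (n = 1.0 to n = 1.413) the reflected ray undergoes a half-wave phase shift.
Ray reflecting at the bottom interface goes from n = 1.413 toward n = 1.33: no phase shift.
Net: one phase inversion between the two reflected rays.
So the condition for destructive reflection is 2 n t = m λ.
λ = 2 n t / m. The longest wavelength is m = 1: λ = 2 × 1.413 × 230 / 1.00 = 650 nm.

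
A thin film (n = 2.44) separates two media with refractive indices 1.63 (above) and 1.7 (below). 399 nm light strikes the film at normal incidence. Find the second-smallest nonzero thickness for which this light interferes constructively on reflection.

123 nm

Top surface (1.63 → 2.44): reflection off a higher-index medium gives a half-wave phase shift.
Ray reflecting at the bottom interface goes from n = 2.44 toward n = 1.7: no phase shift.
The two reflections differ by half a wavelength.
For bright reflection here: 2 n t = (m + ½) λ.
The second-smallest nonzero thickness corresponds to m = 1: t = (m + ½) λ / (2 n) = 1.50 × 399 / (2 × 2.44) = 123 nm.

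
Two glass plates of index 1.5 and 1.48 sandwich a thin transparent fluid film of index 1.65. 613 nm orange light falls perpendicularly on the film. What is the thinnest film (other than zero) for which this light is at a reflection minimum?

186 nm

Ray reflecting at the top interface goes from n = 1.5 toward n = 1.65: a half-wave phase shift.
Ray reflecting at the bottom interface goes from n = 1.65 toward n = 1.48: no phase shift.
The two reflections differ by half a wavelength.
With one net inversion, destructive interference in reflection requires 2 n t = m λ.
Minimum nonzero at m = 1: t = λ / (2 n) = 613 / (2 × 1.65) = 186 nm.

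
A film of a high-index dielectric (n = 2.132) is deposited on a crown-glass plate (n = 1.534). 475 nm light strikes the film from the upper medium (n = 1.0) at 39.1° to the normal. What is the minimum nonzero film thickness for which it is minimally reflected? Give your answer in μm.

Ray reflecting at the top interface goes from n = 1.0 toward n = 2.132: a half-wave phase shift.
Ray reflecting at the bottom interface goes from n = 2.132 toward n = 1.534: no phase shift.
The two reflections differ by half a wavelength.
So the condition for destructive reflection is 2 n t cos θ_r = m λ.
Snell's law: 1.0 sin 39.1° = 2.132 sin θ_r → sin θ_r = 0.296, cos θ_r = 0.955.
Minimum nonzero at m = 1: t = λ / (2 n cos θ_r) = 475 / (2 × 2.132 × 0.955) = 117 nm.

0.117 μm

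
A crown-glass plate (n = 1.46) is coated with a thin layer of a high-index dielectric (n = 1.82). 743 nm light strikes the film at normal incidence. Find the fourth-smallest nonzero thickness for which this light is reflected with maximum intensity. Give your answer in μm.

Ray reflecting at the top interface goes from n = 1.0 toward n = 1.82: a half-wave phase shift.
At the lower boundary (n = 1.82 to n = 1.46) the reflected ray undergoes no phase shift.
Net: one phase inversion between the two reflected rays.
So the condition for constructive reflection is 2 n t = (m + ½) λ.
The fourth-smallest nonzero thickness corresponds to m = 3: t = (m + ½) λ / (2 n) = 3.50 × 743 / (2 × 1.82) = 714 nm.

0.714 μm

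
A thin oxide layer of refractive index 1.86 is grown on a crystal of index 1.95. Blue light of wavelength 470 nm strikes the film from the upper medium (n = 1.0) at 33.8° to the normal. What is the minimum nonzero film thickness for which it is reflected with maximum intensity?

132 nm

Ray reflecting at the top interface goes from n = 1.0 toward n = 1.86: a half-wave phase shift.
Bottom surface (1.86 → 1.95): reflection off a higher-index medium gives a half-wave phase shift.
Zero or two π shifts → no net half-wave offset.
With no net inversion, constructive interference in reflection requires 2 n t cos θ_r = m λ.
Snell's law: 1.0 sin 33.8° = 1.86 sin θ_r → sin θ_r = 0.299, cos θ_r = 0.954.
Minimum nonzero at m = 1: t = λ / (2 n cos θ_r) = 470 / (2 × 1.86 × 0.954) = 132 nm.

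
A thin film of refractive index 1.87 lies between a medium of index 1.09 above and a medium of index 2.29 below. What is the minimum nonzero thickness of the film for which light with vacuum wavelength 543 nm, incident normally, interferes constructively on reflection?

Top surface (1.09 → 1.87): reflection off a higher-index medium gives a half-wave phase shift.
At the lower boundary (n = 1.87 to n = 2.29) the reflected ray undergoes a half-wave phase shift.
The two reflections carry the same phase change, so no net offset.
With no net inversion, constructive interference in reflection requires 2 n t = m λ.
Minimum nonzero at m = 1: t = λ / (2 n) = 543 / (2 × 1.87) = 145 nm.

145 nm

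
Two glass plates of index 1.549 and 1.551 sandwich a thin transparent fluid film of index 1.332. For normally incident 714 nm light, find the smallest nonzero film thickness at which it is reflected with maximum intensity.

Top surface (1.549 → 1.332): reflection off a lower-index medium gives no phase shift.
At the lower boundary (n = 1.332 to n = 1.551) the reflected ray undergoes a half-wave phase shift.
Exactly one π shift → a net half-wave offset.
For strong reflection here: 2 n t = (m + ½) λ.
Minimum at m = 0: t = λ / (4 n) = 714 / (4 × 1.332) = 134 nm.

134 nm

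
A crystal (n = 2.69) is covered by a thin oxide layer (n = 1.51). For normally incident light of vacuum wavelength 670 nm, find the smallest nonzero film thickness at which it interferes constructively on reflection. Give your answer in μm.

Ray reflecting at the top interface goes from n = 1.0 toward n = 1.51: a half-wave phase shift.
At the lower boundary (n = 1.51 to n = 2.69) the reflected ray undergoes a half-wave phase shift.
Net: no relative phase inversion (both shifts match).
For strong reflection here: 2 n t = m λ.
Minimum nonzero at m = 1: t = λ / (2 n) = 670 / (2 × 1.51) = 222 nm.

0.222 μm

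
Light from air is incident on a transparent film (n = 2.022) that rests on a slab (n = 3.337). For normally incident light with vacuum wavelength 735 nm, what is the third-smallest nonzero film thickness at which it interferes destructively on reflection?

At the upper boundary (n = 1.0 to n = 2.022) the reflected ray undergoes a half-wave phase shift.
Bottom surface (2.022 → 3.337): reflection off a higher-index medium gives a half-wave phase shift.
Zero or two π shifts → no net half-wave offset.
So the condition for destructive reflection is 2 n t = (m + ½) λ.
The third-smallest nonzero thickness corresponds to m = 2: t = (m + ½) λ / (2 n) = 2.50 × 735 / (2 × 2.022) = 454 nm.

454 nm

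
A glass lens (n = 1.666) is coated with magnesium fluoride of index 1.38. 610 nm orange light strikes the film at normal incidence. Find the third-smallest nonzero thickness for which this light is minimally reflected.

Top surface (1.0 → 1.38): reflection off a higher-index medium gives a half-wave phase shift.
Bottom surface (1.38 → 1.666): reflection off a higher-index medium gives a half-wave phase shift.
Net: no relative phase inversion (both shifts match).
So the condition for destructive reflection is 2 n t = (m + ½) λ.
The third-smallest nonzero thickness corresponds to m = 2: t = (m + ½) λ / (2 n) = 2.50 × 610 / (2 × 1.38) = 553 nm.

553 nm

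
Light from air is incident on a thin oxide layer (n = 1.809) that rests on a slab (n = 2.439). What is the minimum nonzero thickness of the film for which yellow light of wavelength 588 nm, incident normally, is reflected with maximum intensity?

163 nm

Ray reflecting at the top interface goes from n = 1.0 toward n = 1.809: a half-wave phase shift.
Ray reflecting at the bottom interface goes from n = 1.809 toward n = 2.439: a half-wave phase shift.
Zero or two π shifts → no net half-wave offset.
With no net inversion, constructive interference in reflection requires 2 n t = m λ.
Minimum nonzero at m = 1: t = λ / (2 n) = 588 / (2 × 1.809) = 163 nm.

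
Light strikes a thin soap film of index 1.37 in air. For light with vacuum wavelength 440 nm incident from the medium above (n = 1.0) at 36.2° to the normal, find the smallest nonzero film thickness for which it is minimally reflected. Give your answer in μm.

0.178 μm

At the upper boundary (n = 1.0 to n = 1.37) the reflected ray undergoes a half-wave phase shift.
Bottom surface (1.37 → 1.0): reflection off a lower-index medium gives no phase shift.
Net: one phase inversion between the two reflected rays.
For minimum reflection here: 2 n t cos θ_r = m λ.
Snell's law: 1.0 sin 36.2° = 1.37 sin θ_r → sin θ_r = 0.431, cos θ_r = 0.902.
Minimum nonzero at m = 1: t = λ / (2 n cos θ_r) = 440 / (2 × 1.37 × 0.902) = 178 nm.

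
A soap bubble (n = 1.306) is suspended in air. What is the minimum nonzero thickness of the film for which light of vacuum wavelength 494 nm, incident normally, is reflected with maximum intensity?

Ray reflecting at the top interface goes from n = 1.0 toward n = 1.306: a half-wave phase shift.
Bottom surface (1.306 → 1.0): reflection off a lower-index medium gives no phase shift.
Net: one phase inversion between the two reflected rays.
So the condition for constructive reflection is 2 n t = (m + ½) λ.
Minimum at m = 0: t = λ / (4 n) = 494 / (4 × 1.306) = 94.6 nm.

94.6 nm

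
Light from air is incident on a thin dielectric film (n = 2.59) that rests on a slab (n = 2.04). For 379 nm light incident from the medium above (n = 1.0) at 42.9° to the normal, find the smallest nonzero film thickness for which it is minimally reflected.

Top surface (1.0 → 2.59): reflection off a higher-index medium gives a half-wave phase shift.
Ray reflecting at the bottom interface goes from n = 2.59 toward n = 2.04: no phase shift.
The two reflections differ by half a wavelength.
So the condition for destructive reflection is 2 n t cos θ_r = m λ.
Snell's law: 1.0 sin 42.9° = 2.59 sin θ_r → sin θ_r = 0.263, cos θ_r = 0.965.
Minimum nonzero at m = 1: t = λ / (2 n cos θ_r) = 379 / (2 × 2.59 × 0.965) = 75.8 nm.

75.8 nm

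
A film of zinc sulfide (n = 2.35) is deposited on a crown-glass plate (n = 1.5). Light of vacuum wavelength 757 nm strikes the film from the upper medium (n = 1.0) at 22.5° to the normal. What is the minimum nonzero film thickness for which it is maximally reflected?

81.6 nm

Top surface (1.0 → 2.35): reflection off a higher-index medium gives a half-wave phase shift.
Bottom surface (2.35 → 1.5): reflection off a lower-index medium gives no phase shift.
The two reflections differ by half a wavelength.
With one net inversion, constructive interference in reflection requires 2 n t cos θ_r = (m + ½) λ.
Snell's law: 1.0 sin 22.5° = 2.35 sin θ_r → sin θ_r = 0.163, cos θ_r = 0.987.
Minimum at m = 0: t = λ / (4 n cos θ_r) = 757 / (4 × 2.35 × 0.987) = 81.6 nm.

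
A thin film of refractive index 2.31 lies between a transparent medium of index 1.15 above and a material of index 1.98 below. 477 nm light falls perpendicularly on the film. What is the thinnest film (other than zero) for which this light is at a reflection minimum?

103 nm

Top surface (1.15 → 2.31): reflection off a higher-index medium gives a half-wave phase shift.
Bottom surface (2.31 → 1.98): reflection off a lower-index medium gives no phase shift.
Net: one phase inversion between the two reflected rays.
For minimum reflection here: 2 n t = m λ.
Minimum nonzero at m = 1: t = λ / (2 n) = 477 / (2 × 2.31) = 103 nm.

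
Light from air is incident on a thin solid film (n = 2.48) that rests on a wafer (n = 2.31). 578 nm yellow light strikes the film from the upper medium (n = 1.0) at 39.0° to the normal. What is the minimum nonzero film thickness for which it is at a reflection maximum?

Ray reflecting at the top interface goes from n = 1.0 toward n = 2.48: a half-wave phase shift.
Bottom surface (2.48 → 2.31): reflection off a lower-index medium gives no phase shift.
Exactly one π shift → a net half-wave offset.
So the condition for constructive reflection is 2 n t cos θ_r = (m + ½) λ.
Snell's law: 1.0 sin 39.0° = 2.48 sin θ_r → sin θ_r = 0.254, cos θ_r = 0.967.
Minimum at m = 0: t = λ / (4 n cos θ_r) = 578 / (4 × 2.48 × 0.967) = 60.2 nm.

60.2 nm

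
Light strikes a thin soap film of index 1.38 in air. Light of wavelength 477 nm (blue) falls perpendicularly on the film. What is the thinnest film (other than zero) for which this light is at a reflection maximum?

86.4 nm

At the upper boundary (n = 1.0 to n = 1.38) the reflected ray undergoes a half-wave phase shift.
Ray reflecting at the bottom interface goes from n = 1.38 toward n = 1.0: no phase shift.
The two reflections differ by half a wavelength.
With one net inversion, constructive interference in reflection requires 2 n t = (m + ½) λ.
Minimum at m = 0: t = λ / (4 n) = 477 / (4 × 1.38) = 86.4 nm.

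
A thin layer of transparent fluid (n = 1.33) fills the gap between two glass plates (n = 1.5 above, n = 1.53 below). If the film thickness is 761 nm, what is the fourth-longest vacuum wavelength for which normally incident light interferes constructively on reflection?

578 nm

Top surface (1.5 → 1.33): reflection off a lower-index medium gives no phase shift.
Ray reflecting at the bottom interface goes from n = 1.33 toward n = 1.53: a half-wave phase shift.
Exactly one π shift → a net half-wave offset.
With one net inversion, constructive interference in reflection requires 2 n t = (m + ½) λ.
λ = 2 n t / (m + ½). The fourth-longest wavelength is m = 3: λ = 2 × 1.33 × 761 / 3.50 = 578 nm.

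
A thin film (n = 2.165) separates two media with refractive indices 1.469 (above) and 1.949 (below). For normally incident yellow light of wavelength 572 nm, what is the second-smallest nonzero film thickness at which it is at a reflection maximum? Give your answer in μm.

0.198 μm

Top surface (1.469 → 2.165): reflection off a higher-index medium gives a half-wave phase shift.
Ray reflecting at the bottom interface goes from n = 2.165 toward n = 1.949: no phase shift.
Net: one phase inversion between the two reflected rays.
For maximum reflection here: 2 n t = (m + ½) λ.
The second-smallest nonzero thickness corresponds to m = 1: t = (m + ½) λ / (2 n) = 1.50 × 572 / (2 × 2.165) = 198 nm.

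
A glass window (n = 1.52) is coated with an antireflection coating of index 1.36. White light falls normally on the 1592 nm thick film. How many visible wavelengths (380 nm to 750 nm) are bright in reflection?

At the upper boundary (n = 1.0 to n = 1.36) the reflected ray undergoes a half-wave phase shift.
At the lower boundary (n = 1.36 to n = 1.52) the reflected ray undergoes a half-wave phase shift.
Zero or two π shifts → no net half-wave offset.
With no net inversion, constructive interference in reflection requires 2 n t = m λ.
λ = 2 n t / m = 4330 / m nm.
m=5: 866 nm (IR); m=6: 722 nm (visible); m=7: 619 nm (visible); m=8: 541 nm (visible); m=9: 481 nm (visible); m=10: 433 nm (visible); m=11: 394 nm (visible); m=12: 361 nm (UV).

6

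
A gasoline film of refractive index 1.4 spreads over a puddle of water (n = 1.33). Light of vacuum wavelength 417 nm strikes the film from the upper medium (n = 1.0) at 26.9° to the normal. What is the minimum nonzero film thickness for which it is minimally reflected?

157 nm

Ray reflecting at the top interface goes from n = 1.0 toward n = 1.4: a half-wave phase shift.
Ray reflecting at the bottom interface goes from n = 1.4 toward n = 1.33: no phase shift.
Net: one phase inversion between the two reflected rays.
So the condition for destructive reflection is 2 n t cos θ_r = m λ.
Snell's law: 1.0 sin 26.9° = 1.4 sin θ_r → sin θ_r = 0.323, cos θ_r = 0.946.
Minimum nonzero at m = 1: t = λ / (2 n cos θ_r) = 417 / (2 × 1.4 × 0.946) = 157 nm.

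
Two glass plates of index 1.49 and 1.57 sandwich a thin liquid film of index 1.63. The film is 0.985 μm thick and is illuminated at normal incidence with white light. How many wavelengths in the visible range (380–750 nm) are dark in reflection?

4

Ray reflecting at the top interface goes from n = 1.49 toward n = 1.63: a half-wave phase shift.
At the lower boundary (n = 1.63 to n = 1.57) the reflected ray undergoes no phase shift.
Net: one phase inversion between the two reflected rays.
So the condition for destructive reflection is 2 n t = m λ.
λ = 2 n t / m = 3211 / m nm.
m=4: 803 nm (IR); m=5: 642 nm (visible); m=6: 535 nm (visible); m=7: 459 nm (visible); m=8: 401 nm (visible); m=9: 357 nm (UV).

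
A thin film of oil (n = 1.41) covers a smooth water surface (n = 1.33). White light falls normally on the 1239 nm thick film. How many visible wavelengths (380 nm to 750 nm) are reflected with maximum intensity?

Ray reflecting at the top interface goes from n = 1.0 toward n = 1.41: a half-wave phase shift.
Bottom surface (1.41 → 1.33): reflection off a lower-index medium gives no phase shift.
Exactly one π shift → a net half-wave offset.
For bright reflection here: 2 n t = (m + ½) λ.
λ = 2 n t / (m + ½) = 3494 / (m + ½) nm.
m=4: 776 nm (IR); m=5: 635 nm (visible); m=6: 538 nm (visible); m=7: 466 nm (visible); m=8: 411 nm (visible); m=9: 368 nm (UV).

4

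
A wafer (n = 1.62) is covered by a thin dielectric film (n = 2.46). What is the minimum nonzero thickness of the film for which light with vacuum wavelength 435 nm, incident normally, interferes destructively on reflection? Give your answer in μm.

Top surface (1.0 → 2.46): reflection off a higher-index medium gives a half-wave phase shift.
Ray reflecting at the bottom interface goes from n = 2.46 toward n = 1.62: no phase shift.
Exactly one π shift → a net half-wave offset.
So the condition for destructive reflection is 2 n t = m λ.
Minimum nonzero at m = 1: t = λ / (2 n) = 435 / (2 × 2.46) = 88.4 nm.

0.0884 μm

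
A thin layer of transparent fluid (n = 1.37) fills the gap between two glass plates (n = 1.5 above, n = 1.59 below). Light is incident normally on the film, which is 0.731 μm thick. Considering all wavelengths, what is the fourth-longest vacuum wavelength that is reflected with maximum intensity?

572 nm

At the upper boundary (n = 1.5 to n = 1.37) the reflected ray undergoes no phase shift.
Ray reflecting at the bottom interface goes from n = 1.37 toward n = 1.59: a half-wave phase shift.
The two reflections differ by half a wavelength.
For maximum reflection here: 2 n t = (m + ½) λ.
λ = 2 n t / (m + ½). The fourth-longest wavelength is m = 3: λ = 2 × 1.37 × 731 / 3.50 = 572 nm.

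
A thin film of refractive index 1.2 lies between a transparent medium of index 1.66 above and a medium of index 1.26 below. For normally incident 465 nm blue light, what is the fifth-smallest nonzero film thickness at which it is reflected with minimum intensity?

969 nm

At the upper boundary (n = 1.66 to n = 1.2) the reflected ray undergoes no phase shift.
At the lower boundary (n = 1.2 to n = 1.26) the reflected ray undergoes a half-wave phase shift.
Exactly one π shift → a net half-wave offset.
So the condition for destructive reflection is 2 n t = m λ.
The fifth-smallest nonzero thickness corresponds to m = 5: t = m λ / (2 n) = 5.00 × 465 / (2 × 1.2) = 969 nm.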